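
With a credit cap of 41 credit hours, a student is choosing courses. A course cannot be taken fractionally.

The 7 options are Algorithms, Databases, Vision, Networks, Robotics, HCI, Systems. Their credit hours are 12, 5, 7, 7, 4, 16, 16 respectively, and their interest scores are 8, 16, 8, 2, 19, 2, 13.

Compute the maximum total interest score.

Allowing fractional choices, the relaxed optimum would be about 62.0, but courses are indivisible.
Algorithms + Databases + Robotics + Systems: credit hours 12 + 5 + 4 + 16 = 37 ≤ 41, interest score 8 + 16 + 19 + 13 = 56.
Databases + Vision + Robotics + Systems: credit hours 5 + 7 + 4 + 16 = 32 ≤ 41, interest score 16 + 8 + 19 + 13 = 56.
Databases + Vision + Networks + Robotics + Systems: credit hours 5 + 7 + 7 + 4 + 16 = 39 ≤ 41, interest score 16 + 8 + 2 + 19 + 13 = 58.
Best is Databases, Vision, Networks, Robotics, and Systems with total interest score 58.

58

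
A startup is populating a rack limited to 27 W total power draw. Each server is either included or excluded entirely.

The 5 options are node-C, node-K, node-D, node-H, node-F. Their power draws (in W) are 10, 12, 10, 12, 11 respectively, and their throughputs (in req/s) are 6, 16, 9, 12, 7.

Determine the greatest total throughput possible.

28

Allowing fractional choices, the relaxed optimum would be about 30.7, but servers are indivisible.
node-K + node-D: power draw 12 + 10 = 22 ≤ 27, throughput 16 + 9 = 25.
node-K + node-H: power draw 12 + 12 = 24 ≤ 27, throughput 16 + 12 = 28.
node-K + node-F: power draw 12 + 11 = 23 ≤ 27, throughput 16 + 7 = 23.
Best is node-K and node-H with total throughput 28.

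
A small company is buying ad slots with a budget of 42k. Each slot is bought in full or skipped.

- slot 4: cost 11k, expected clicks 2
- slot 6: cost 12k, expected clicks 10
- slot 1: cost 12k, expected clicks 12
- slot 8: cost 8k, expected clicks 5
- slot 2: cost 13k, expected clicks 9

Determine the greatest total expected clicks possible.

31

This is a 0-1 knapsack instance.
slot 6 + slot 1 + slot 2: cost 12 + 12 + 13 = 37 ≤ 42, expected clicks 10 + 12 + 9 = 31.
slot 6 + slot 1 + slot 8: cost 12 + 12 + 8 = 32 ≤ 42, expected clicks 10 + 12 + 5 = 27.
slot 1 + slot 8 + slot 2: cost 12 + 8 + 13 = 33 ≤ 42, expected clicks 12 + 5 + 9 = 26.
Best is slot 6, slot 1, and slot 2 with total expected clicks 31.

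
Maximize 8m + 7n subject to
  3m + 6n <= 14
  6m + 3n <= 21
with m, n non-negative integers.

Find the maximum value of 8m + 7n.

24

(m,n)=(3,0): 3·3+6·0=9≤14, 6·3+3·0=18≤21, objective 24.
(m,n)=(2,1): 3·2+6·1=12≤14, 6·2+3·1=15≤21, objective 23.
(m,n)=(2,0): 3·2+6·0=6≤14, 6·2+3·0=12≤21, objective 16.
Maximum is 24 at (m,n)=(3,0).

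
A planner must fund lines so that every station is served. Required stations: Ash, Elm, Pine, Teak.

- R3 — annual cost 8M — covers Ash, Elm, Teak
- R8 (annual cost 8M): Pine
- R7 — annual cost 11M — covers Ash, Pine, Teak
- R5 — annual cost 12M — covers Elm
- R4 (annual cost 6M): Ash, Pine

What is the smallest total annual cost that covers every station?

14

This is a weighted set-cover instance.
Choose R3 and R4: together they cover Ash, Elm, Pine, Teak — every station.
Total annual cost: 8 + 6 = 14.
No cover costs less than 14.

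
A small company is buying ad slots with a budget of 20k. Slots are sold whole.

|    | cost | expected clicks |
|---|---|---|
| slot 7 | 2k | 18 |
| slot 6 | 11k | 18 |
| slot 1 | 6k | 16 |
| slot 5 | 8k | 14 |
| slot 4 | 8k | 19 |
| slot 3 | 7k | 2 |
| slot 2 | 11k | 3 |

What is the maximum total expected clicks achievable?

slot 7 + slot 6 + slot 1: cost 2 + 11 + 6 = 19 ≤ 20, expected clicks 18 + 18 + 16 = 52.
slot 7 + slot 1 + slot 4: cost 2 + 6 + 8 = 16 ≤ 20, expected clicks 18 + 16 + 19 = 53.
slot 7 + slot 5 + slot 4: cost 2 + 8 + 8 = 18 ≤ 20, expected clicks 18 + 14 + 19 = 51.
Best is slot 7, slot 1, and slot 4 with total expected clicks 53.

53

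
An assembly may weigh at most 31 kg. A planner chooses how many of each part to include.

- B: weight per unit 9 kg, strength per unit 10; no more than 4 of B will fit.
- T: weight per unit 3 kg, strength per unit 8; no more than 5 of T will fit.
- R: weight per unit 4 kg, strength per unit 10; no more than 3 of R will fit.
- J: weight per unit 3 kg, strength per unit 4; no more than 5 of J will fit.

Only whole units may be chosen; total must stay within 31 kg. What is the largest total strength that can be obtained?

74

5×T, 3×R, and 1×J: weight 30 ≤ 31, strength 5·8 + 3·10 + 1·4 = 74.
4×T, 3×R, and 2×J: weight 30 ≤ 31, strength 4·8 + 3·10 + 2·4 = 70.
Best is 74.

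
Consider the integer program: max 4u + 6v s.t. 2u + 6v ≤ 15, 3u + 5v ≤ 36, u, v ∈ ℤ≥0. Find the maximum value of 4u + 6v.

The continuous relaxation peaks at (7.5, 0) with value 30.00; rounding to a feasible lattice point costs some objective.
(u,v)=(7,0): 2·7+6·0=14≤15, 3·7+5·0=21≤36, objective 28.
(u,v)=(6,0): 2·6+6·0=12≤15, 3·6+5·0=18≤36, objective 24.
Maximum is 28 at (u,v)=(7,0).

28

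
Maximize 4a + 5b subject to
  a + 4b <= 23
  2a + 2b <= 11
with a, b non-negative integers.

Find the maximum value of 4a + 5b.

25

Relaxing integrality, the LP optimum is 27.50 at (a,b) = (0, 5.5), which is not an integer point.
(a,b)=(0,5): 1·0+4·5=20≤23, 2·0+2·5=10≤11, objective 25.
(a,b)=(1,4): 1·1+4·4=17≤23, 2·1+2·4=10≤11, objective 24.
Maximum is 25 at (a,b)=(0,5).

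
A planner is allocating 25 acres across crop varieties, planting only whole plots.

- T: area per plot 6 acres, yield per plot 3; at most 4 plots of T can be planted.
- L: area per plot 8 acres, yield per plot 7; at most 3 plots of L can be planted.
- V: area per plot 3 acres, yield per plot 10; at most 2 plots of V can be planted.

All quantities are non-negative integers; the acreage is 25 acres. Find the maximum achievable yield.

This is a bounded integer knapsack.
1×T, 1×L, and 2×V: area 20 ≤ 25, yield 1·3 + 1·7 + 2·10 = 30.
2×L and 2×V: area 22 ≤ 25, yield 2·7 + 2·10 = 34.
Best is 34.

34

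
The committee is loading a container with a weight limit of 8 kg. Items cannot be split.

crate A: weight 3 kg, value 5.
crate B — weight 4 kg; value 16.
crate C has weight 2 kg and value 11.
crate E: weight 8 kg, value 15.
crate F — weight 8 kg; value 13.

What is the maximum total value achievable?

Take crate B and crate C: weight 4 + 2 = 6 ≤ 8, value 16 + 11 = 27.
No other feasible combination does better.

27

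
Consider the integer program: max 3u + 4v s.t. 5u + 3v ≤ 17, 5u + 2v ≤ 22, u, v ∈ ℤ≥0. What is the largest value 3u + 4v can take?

20

(u,v)=(0,5): 5·0+3·5=15≤17, 5·0+2·5=10≤22, objective 20.
(u,v)=(1,4): 5·1+3·4=17≤17, 5·1+2·4=13≤22, objective 19.
(u,v)=(0,4): 5·0+3·4=12≤17, 5·0+2·4=8≤22, objective 16.
The best lattice point is (0,5), giving 20.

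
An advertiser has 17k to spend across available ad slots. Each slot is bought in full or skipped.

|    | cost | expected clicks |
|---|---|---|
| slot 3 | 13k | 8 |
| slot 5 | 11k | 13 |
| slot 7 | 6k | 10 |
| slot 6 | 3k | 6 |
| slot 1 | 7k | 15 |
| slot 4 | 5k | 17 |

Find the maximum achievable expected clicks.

slot 1 + slot 4: cost 7 + 5 = 12 ≤ 17, expected clicks 15 + 17 = 32.
slot 6 + slot 1 + slot 4: cost 3 + 7 + 5 = 15 ≤ 17, expected clicks 6 + 15 + 17 = 38.
slot 7 + slot 6 + slot 4: cost 6 + 3 + 5 = 14 ≤ 17, expected clicks 10 + 6 + 17 = 33.
Best is slot 6, slot 1, and slot 4 with total expected clicks 38.

38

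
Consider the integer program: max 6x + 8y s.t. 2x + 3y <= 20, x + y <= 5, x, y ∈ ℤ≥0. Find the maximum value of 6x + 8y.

(x,y)=(0,5): 2·0+3·5=15≤20, 1·0+1·5=5≤5, objective 40.
(x,y)=(1,4): 2·1+3·4=14≤20, 1·1+1·4=5≤5, objective 38.
(x,y)=(0,4): 2·0+3·4=12≤20, 1·0+1·4=4≤5, objective 32.
Maximum is 40 at (x,y)=(0,5).

40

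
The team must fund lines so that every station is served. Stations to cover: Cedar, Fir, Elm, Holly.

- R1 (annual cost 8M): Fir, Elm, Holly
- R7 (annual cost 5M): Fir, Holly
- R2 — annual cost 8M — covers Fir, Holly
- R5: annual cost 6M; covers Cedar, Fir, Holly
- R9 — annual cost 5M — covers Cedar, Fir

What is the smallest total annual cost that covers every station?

13

The greedy cost-per-new-station heuristic would pick R5 and R1 for 14, but a cheaper cover exists.
Choose R1 and R9: together they cover Cedar, Fir, Elm, Holly — every station.
Total annual cost: 8 + 5 = 13.
No cover costs less than 13.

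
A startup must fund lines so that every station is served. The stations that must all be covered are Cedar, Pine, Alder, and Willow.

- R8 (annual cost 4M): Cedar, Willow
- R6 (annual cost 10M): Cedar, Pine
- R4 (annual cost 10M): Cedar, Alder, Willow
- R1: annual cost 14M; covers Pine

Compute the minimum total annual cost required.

This is a weighted set-cover instance.
The greedy cost-per-new-station heuristic would pick R8, R6, and R4 for 24, but a cheaper cover exists.
Choose R6 and R4: together they cover Cedar, Pine, Alder, Willow — every station.
Total annual cost: 10 + 10 = 20.
No cover costs less than 20.

20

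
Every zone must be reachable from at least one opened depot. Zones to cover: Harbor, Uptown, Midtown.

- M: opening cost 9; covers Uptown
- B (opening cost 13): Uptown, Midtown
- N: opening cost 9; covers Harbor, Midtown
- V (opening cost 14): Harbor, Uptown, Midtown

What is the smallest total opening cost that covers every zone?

This is an integer covering problem.
The greedy cost-per-new-zone heuristic would pick N and M for 18, but a cheaper cover exists.
V alone covers Harbor, Uptown, Midtown — every zone.
Total opening cost: 14.
No cover costs less than 14.

14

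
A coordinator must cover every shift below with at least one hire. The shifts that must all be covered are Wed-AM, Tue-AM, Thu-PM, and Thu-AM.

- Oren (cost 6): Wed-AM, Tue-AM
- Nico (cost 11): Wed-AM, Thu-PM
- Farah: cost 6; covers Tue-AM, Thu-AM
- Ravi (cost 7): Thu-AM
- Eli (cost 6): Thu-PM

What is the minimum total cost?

The greedy cost-per-new-shift heuristic would pick Oren, Farah, and Eli for 18, but a cheaper cover exists.
Choose Nico and Farah: together they cover Wed-AM, Tue-AM, Thu-PM, Thu-AM — every shift.
Total cost: 11 + 6 = 17.
No cover costs less than 17.

17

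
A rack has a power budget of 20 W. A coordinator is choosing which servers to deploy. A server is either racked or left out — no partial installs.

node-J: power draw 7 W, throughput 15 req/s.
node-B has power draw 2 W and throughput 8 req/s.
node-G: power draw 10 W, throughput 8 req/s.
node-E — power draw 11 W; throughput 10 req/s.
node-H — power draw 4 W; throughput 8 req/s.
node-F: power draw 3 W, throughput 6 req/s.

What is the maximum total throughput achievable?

This is a 0-1 knapsack instance.
node-J + node-B + node-H + node-F: power draw 7 + 2 + 4 + 3 = 16 ≤ 20, throughput 15 + 8 + 8 + 6 = 37.
node-B + node-E + node-H + node-F: power draw 2 + 11 + 4 + 3 = 20 ≤ 20, throughput 8 + 10 + 8 + 6 = 32.
node-J + node-B + node-E: power draw 7 + 2 + 11 = 20 ≤ 20, throughput 15 + 8 + 10 = 33.
Best is node-J, node-B, node-H, and node-F with total throughput 37.

37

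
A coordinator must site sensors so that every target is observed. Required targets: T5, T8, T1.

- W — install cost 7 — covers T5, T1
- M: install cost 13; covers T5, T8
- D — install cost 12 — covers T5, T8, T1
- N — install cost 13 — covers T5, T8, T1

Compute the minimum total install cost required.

12

The greedy cost-per-new-target heuristic would pick W and D for 19, but a cheaper cover exists.
D alone covers T5, T8, T1 — every target.
Total install cost: 12.
No cover costs less than 12.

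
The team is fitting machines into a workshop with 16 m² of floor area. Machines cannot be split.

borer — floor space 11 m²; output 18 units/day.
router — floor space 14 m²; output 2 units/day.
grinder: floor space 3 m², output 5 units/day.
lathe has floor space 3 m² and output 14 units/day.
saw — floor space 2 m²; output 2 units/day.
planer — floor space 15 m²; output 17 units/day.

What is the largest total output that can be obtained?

34

borer + grinder + saw: floor space 11 + 3 + 2 = 16 ≤ 16, output 18 + 5 + 2 = 25.
borer + lathe + saw: floor space 11 + 3 + 2 = 16 ≤ 16, output 18 + 14 + 2 = 34.
borer + lathe: floor space 11 + 3 = 14 ≤ 16, output 18 + 14 = 32.
Best is borer, lathe, and saw with total output 34.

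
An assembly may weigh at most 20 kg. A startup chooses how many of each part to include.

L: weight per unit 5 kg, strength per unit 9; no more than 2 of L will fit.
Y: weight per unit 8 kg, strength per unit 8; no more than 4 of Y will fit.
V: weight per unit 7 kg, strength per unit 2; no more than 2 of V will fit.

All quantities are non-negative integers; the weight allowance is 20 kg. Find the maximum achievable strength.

This is a bounded integer knapsack.
Take 2×L and 1×Y: weight 18 ≤ 20, strength 2·9 + 1·8 = 26.
L has the best ratio (9/5) and is taken to its limit of 2; remaining capacity is filled optimally with the others.

26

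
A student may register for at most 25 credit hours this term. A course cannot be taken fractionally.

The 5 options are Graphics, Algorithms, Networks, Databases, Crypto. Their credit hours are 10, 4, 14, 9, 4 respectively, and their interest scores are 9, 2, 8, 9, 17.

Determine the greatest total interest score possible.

35

Treat it as a binary knapsack problem.
Allowing fractional choices, the relaxed optimum would be about 36.1, but courses are indivisible.
Algorithms + Databases + Crypto: credit hours 4 + 9 + 4 = 17 ≤ 25, interest score 2 + 9 + 17 = 28.
Graphics + Algorithms + Crypto: credit hours 10 + 4 + 4 = 18 ≤ 25, interest score 9 + 2 + 17 = 28.
Graphics + Databases + Crypto: credit hours 10 + 9 + 4 = 23 ≤ 25, interest score 9 + 9 + 17 = 35.
Best is Graphics, Databases, and Crypto with total interest score 35.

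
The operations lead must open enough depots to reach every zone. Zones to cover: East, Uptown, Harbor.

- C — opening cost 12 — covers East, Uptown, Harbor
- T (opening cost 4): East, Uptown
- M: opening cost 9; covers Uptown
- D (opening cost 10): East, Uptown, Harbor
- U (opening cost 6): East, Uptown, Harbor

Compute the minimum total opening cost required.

The greedy cost-per-new-zone heuristic would pick T and U for 10, but a cheaper cover exists.
U alone covers East, Uptown, Harbor — every zone.
Total opening cost: 6.
No cover costs less than 6.

6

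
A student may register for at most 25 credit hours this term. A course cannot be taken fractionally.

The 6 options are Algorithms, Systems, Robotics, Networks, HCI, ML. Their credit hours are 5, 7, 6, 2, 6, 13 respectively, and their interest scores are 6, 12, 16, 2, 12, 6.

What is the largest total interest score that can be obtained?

46

This is an integer program with binary decision variables.
Allowing fractional choices, the relaxed optimum would be about 47.0, but courses are indivisible.
Systems + Robotics + HCI: credit hours 7 + 6 + 6 = 19 ≤ 25, interest score 12 + 16 + 12 = 40.
Algorithms + Systems + Robotics + HCI: credit hours 5 + 7 + 6 + 6 = 24 ≤ 25, interest score 6 + 12 + 16 + 12 = 46.
Systems + Robotics + Networks + HCI: credit hours 7 + 6 + 2 + 6 = 21 ≤ 25, interest score 12 + 16 + 2 + 12 = 42.
Best is Algorithms, Systems, Robotics, and HCI with total interest score 46.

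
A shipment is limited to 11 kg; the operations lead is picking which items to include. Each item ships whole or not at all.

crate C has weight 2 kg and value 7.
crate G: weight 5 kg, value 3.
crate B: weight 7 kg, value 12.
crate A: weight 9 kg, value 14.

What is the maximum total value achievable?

crate A: weight 9 ≤ 11, value 14.
crate C + crate B: weight 2 + 7 = 9 ≤ 11, value 7 + 12 = 19.
crate C + crate A: weight 2 + 9 = 11 ≤ 11, value 7 + 14 = 21.
Best is crate C and crate A with total value 21.

21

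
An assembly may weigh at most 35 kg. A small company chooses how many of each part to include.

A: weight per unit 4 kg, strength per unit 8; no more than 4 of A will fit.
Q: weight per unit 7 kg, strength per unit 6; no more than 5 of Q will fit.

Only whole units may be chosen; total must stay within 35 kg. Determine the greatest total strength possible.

4×A and 2×Q: weight 30 ≤ 35, strength 4·8 + 2·6 = 44.
3×A and 3×Q: weight 33 ≤ 35, strength 3·8 + 3·6 = 42.
Best is 44.

44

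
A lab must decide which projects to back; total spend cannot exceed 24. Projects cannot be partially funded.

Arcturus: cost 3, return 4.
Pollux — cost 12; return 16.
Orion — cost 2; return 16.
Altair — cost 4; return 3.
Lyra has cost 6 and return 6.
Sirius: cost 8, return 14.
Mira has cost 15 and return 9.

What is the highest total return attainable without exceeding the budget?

46

Treat it as a binary knapsack problem.
Pollux + Orion + Sirius: cost 12 + 2 + 8 = 22 ≤ 24, return 16 + 16 + 14 = 46.
Arcturus + Orion + Altair + Lyra + Sirius: cost 3 + 2 + 4 + 6 + 8 = 23 ≤ 24, return 4 + 16 + 3 + 6 + 14 = 43.
Best is Pollux, Orion, and Sirius with total return 46.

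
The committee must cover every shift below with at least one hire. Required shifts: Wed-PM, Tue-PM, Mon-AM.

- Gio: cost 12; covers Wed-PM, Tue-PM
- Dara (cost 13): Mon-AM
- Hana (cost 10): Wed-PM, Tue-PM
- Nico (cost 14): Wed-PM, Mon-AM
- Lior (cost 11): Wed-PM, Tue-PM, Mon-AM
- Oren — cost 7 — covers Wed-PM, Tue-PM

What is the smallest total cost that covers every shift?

11

This is a weighted set-cover instance.
The greedy cost-per-new-shift heuristic would pick Oren and Lior for 18, but a cheaper cover exists.
Lior alone covers Wed-PM, Tue-PM, Mon-AM — every shift.
Total cost: 11.
No cover costs less than 11.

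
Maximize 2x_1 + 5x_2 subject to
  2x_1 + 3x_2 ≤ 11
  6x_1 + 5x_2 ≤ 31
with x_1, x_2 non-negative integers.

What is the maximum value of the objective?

Relaxing integrality, the LP optimum is 18.33 at (x_1,x_2) = (0, 3.67), which is not an integer point.
(x_1,x_2)=(1,3): 2·1+3·3=11≤11, 6·1+5·3=21≤31, objective 17.
(x_1,x_2)=(0,3): 2·0+3·3=9≤11, 6·0+5·3=15≤31, objective 15.
(x_1,x_2)=(2,2): 2·2+3·2=10≤11, 6·2+5·2=22≤31, objective 14.
(x_1,x_2)=(1,2): 2·1+3·2=8≤11, 6·1+5·2=16≤31, objective 12.
Maximum is 17 at (x_1,x_2)=(1,3).

17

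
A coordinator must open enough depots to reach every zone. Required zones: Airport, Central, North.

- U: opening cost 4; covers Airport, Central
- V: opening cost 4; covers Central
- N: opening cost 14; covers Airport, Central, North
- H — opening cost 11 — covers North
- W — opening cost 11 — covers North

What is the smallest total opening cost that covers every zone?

14

The greedy cost-per-new-zone heuristic would pick U and H for 15, but a cheaper cover exists.
N alone covers Airport, Central, North — every zone.
Total opening cost: 14.
No cover costs less than 14.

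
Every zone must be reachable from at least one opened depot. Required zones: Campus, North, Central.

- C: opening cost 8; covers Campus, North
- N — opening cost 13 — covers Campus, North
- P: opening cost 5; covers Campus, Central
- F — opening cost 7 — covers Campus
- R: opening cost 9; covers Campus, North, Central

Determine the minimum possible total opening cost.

9

The greedy cost-per-new-zone heuristic would pick P and C for 13, but a cheaper cover exists.
R alone covers Campus, North, Central — every zone.
Total opening cost: 9.
No cover costs less than 9.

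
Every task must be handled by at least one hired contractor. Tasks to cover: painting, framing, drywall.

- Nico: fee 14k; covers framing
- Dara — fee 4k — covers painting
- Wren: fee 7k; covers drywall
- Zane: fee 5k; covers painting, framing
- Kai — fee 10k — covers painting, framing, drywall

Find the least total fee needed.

10

This is an integer covering problem.
The greedy cost-per-new-task heuristic would pick Zane and Wren for 12, but a cheaper cover exists.
Kai alone covers painting, framing, drywall — every task.
Total fee: 10.
No cover costs less than 10.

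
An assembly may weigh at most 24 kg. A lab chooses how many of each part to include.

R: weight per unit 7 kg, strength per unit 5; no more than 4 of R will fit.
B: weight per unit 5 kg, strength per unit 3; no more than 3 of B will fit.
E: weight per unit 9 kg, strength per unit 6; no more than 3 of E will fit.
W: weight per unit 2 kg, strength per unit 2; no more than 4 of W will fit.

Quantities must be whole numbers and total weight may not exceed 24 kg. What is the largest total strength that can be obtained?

19

This is a bounded integer knapsack.
W has the best ratio (2/2); taking only W gives at most 4×2 = 8 (stopped by the supply cap of 4).
Mixing does better — 1×R, 1×E, and 4×W: weight 24 ≤ 24, strength 1·5 + 1·6 + 4·2 = 19.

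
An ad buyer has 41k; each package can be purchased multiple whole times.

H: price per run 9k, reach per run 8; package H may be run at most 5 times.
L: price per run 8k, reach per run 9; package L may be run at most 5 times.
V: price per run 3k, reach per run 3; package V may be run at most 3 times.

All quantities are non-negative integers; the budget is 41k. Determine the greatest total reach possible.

Take 4×L and 3×V: price 41 ≤ 41, reach 4·9 + 3·3 = 45.
No other integer combination yields more.

45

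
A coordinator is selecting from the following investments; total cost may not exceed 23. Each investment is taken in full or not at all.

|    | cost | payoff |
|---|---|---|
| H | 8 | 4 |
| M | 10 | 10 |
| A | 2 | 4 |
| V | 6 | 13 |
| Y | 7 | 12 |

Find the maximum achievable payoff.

35

Allowing fractional choices, the relaxed optimum would be about 37.0, but investments are indivisible.
A + V + Y: cost 2 + 6 + 7 = 15 ≤ 23, payoff 4 + 13 + 12 = 29.
M + V + Y: cost 10 + 6 + 7 = 23 ≤ 23, payoff 10 + 13 + 12 = 35.
H + A + V + Y: cost 8 + 2 + 6 + 7 = 23 ≤ 23, payoff 4 + 4 + 13 + 12 = 33.
Best is M, V, and Y with total payoff 35.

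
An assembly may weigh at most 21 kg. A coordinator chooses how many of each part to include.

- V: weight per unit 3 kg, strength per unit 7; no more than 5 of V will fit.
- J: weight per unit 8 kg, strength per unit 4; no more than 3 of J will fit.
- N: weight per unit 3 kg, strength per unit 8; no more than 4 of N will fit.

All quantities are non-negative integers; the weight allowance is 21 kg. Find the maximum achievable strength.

N has the best ratio (8/3); taking only N gives at most 4×8 = 32 (stopped by the supply cap of 4).
Mixing does better — 3×V and 4×N: weight 21 ≤ 21, strength 3·7 + 4·8 = 53.

53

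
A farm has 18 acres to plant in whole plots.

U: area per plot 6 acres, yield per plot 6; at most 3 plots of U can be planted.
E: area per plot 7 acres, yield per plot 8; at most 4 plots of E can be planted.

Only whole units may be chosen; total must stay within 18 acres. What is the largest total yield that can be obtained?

E has the best ratio (8/7); taking only E gives at most 2×8 = 16 (stopped by the area limit).
Mixing does better — 3×U: area 18 ≤ 18, yield 3·6 = 18.

18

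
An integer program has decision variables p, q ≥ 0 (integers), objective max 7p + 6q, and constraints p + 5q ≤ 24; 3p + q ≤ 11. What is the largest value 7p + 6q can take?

(p,q)=(2,4): 1·2+5·4=22≤24, 3·2+1·4=10≤11, objective 38.
(p,q)=(2,3): 1·2+5·3=17≤24, 3·2+1·3=9≤11, objective 32.
(p,q)=(1,4): 1·1+5·4=21≤24, 3·1+1·4=7≤11, objective 31.
(p,q)=(1,3): 1·1+5·3=16≤24, 3·1+1·3=6≤11, objective 25.
No feasible integer point exceeds 38.

38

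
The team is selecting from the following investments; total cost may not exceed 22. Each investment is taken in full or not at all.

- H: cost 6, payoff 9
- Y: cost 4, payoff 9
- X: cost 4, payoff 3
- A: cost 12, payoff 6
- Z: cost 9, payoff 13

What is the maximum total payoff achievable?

H + Y + Z: cost 6 + 4 + 9 = 19 ≤ 22, payoff 9 + 9 + 13 = 31.
Y + X + Z: cost 4 + 4 + 9 = 17 ≤ 22, payoff 9 + 3 + 13 = 25.
Best is H, Y, and Z with total payoff 31.

31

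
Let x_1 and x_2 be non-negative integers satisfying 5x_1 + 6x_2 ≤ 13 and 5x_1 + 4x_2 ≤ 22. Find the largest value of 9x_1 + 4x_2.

18

The continuous relaxation peaks at (2.6, 0) with value 23.40; rounding to a feasible lattice point costs some objective.
(x_1,x_2)=(2,0): 5·2+6·0=10≤13, 5·2+4·0=10≤22, objective 18.
(x_1,x_2)=(1,1): 5·1+6·1=11≤13, 5·1+4·1=9≤22, objective 13.
(x_1,x_2)=(1,0): 5·1+6·0=5≤13, 5·1+4·0=5≤22, objective 9.
No feasible integer point exceeds 18.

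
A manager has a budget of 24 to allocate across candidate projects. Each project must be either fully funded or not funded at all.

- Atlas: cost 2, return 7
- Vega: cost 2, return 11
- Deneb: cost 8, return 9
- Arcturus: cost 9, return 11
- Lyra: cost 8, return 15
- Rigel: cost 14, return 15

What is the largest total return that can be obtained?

This is an integer program with binary decision variables.
Vega + Lyra + Rigel: cost 2 + 8 + 14 = 24 ≤ 24, return 11 + 15 + 15 = 41.
Atlas + Vega + Arcturus + Lyra: cost 2 + 2 + 9 + 8 = 21 ≤ 24, return 7 + 11 + 11 + 15 = 44.
Atlas + Vega + Deneb + Lyra: cost 2 + 2 + 8 + 8 = 20 ≤ 24, return 7 + 11 + 9 + 15 = 42.
Best is Atlas, Vega, Arcturus, and Lyra with total return 44.

44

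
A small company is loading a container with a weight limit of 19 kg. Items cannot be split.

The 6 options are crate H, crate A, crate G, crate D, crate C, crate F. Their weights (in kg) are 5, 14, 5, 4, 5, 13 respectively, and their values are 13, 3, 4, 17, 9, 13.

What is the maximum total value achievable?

43

Take crate H, crate G, crate D, and crate C: weight 5 + 5 + 4 + 5 = 19 ≤ 19, value 13 + 4 + 17 + 9 = 43.
No other feasible combination does better.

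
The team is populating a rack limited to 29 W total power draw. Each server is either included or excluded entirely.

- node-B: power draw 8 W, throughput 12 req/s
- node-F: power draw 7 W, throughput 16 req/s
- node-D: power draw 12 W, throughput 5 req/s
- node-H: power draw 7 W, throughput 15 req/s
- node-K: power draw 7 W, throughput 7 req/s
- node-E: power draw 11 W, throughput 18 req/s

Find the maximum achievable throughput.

Allowing fractional choices, the relaxed optimum would be about 55.0, but servers are indivisible.
node-B + node-F + node-E: power draw 8 + 7 + 11 = 26 ≤ 29, throughput 12 + 16 + 18 = 46.
node-F + node-H + node-E: power draw 7 + 7 + 11 = 25 ≤ 29, throughput 16 + 15 + 18 = 49.
node-B + node-F + node-H + node-K: power draw 8 + 7 + 7 + 7 = 29 ≤ 29, throughput 12 + 16 + 15 + 7 = 50.
Best is node-B, node-F, node-H, and node-K with total throughput 50.

50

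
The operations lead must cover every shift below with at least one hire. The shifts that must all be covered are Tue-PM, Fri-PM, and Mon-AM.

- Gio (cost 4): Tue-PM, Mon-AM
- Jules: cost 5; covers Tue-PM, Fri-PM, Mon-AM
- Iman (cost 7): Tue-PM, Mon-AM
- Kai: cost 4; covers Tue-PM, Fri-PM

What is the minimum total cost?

Jules alone covers Tue-PM, Fri-PM, Mon-AM — every shift.
Total cost: 5.

5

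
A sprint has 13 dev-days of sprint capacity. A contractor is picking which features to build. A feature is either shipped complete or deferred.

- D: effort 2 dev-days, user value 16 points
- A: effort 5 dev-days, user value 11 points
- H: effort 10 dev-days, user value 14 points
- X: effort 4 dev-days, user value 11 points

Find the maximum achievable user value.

38

D + X: effort 2 + 4 = 6 ≤ 13, user value 16 + 11 = 27.
D + H: effort 2 + 10 = 12 ≤ 13, user value 16 + 14 = 30.
D + A + X: effort 2 + 5 + 4 = 11 ≤ 13, user value 16 + 11 + 11 = 38.
Best is D, A, and X with total user value 38.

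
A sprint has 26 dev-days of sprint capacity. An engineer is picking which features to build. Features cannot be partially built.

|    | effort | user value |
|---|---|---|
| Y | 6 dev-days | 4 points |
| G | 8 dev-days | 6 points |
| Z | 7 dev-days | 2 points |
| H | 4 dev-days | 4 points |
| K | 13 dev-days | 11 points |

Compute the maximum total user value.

21

This is an integer program with binary decision variables.
Allowing fractional choices, the relaxed optimum would be about 21.7, but features are indivisible.
G + K: effort 8 + 13 = 21 ≤ 26, user value 6 + 11 = 17.
G + H + K: effort 8 + 4 + 13 = 25 ≤ 26, user value 6 + 4 + 11 = 21.
Y + H + K: effort 6 + 4 + 13 = 23 ≤ 26, user value 4 + 4 + 11 = 19.
Best is G, H, and K with total user value 21.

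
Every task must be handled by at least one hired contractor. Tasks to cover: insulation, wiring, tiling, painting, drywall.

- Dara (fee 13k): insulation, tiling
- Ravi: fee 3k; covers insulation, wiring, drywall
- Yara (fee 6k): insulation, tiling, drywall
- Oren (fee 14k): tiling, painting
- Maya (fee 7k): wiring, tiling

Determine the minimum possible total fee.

The greedy cost-per-new-task heuristic would pick Ravi, Yara, and Oren for 23, but a cheaper cover exists.
Choose Ravi and Oren: together they cover insulation, wiring, tiling, painting, drywall — every task.
Total fee: 3 + 14 = 17.
No cover costs less than 17.

17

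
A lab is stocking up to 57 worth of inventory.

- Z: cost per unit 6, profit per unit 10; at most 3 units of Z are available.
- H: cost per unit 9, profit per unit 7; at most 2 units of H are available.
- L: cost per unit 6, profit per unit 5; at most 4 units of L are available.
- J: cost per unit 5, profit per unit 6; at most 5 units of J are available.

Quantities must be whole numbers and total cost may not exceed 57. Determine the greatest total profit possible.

70

Z has the best ratio (10/6); taking only Z gives at most 3×10 = 30 (stopped by the supply cap of 3).
Mixing does better — 3×Z, 2×L, and 5×J: cost 55 ≤ 57, profit 3·10 + 2·5 + 5·6 = 70.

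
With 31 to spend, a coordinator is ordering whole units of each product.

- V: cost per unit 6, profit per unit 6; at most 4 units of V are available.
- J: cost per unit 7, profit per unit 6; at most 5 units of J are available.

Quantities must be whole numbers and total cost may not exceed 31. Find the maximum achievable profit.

4×V and 1×J: cost 31 ≤ 31, profit 4·6 + 1·6 = 30.
4×J: cost 28 ≤ 31, profit 4·6 = 24.
Best is 30.

30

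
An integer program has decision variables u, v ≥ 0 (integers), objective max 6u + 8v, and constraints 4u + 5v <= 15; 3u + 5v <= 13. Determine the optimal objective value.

22

The continuous relaxation peaks at (2, 1.4) with value 23.20; rounding to a feasible lattice point costs some objective.
(u,v)=(1,2): 4·1+5·2=14≤15, 3·1+5·2=13≤13, objective 22.
(u,v)=(2,1): 4·2+5·1=13≤15, 3·2+5·1=11≤13, objective 20.
(u,v)=(3,0): 4·3+5·0=12≤15, 3·3+5·0=9≤13, objective 18.
Maximum is 22 at (u,v)=(1,2).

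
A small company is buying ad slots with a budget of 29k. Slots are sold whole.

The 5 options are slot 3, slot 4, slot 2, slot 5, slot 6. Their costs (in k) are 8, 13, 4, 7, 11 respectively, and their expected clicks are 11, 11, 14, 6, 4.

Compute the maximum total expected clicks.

Allowing fractional choices, the relaxed optimum would be about 39.5, but ad slots are indivisible.
slot 4 + slot 2 + slot 5: cost 13 + 4 + 7 = 24 ≤ 29, expected clicks 11 + 14 + 6 = 31.
slot 3 + slot 4 + slot 2: cost 8 + 13 + 4 = 25 ≤ 29, expected clicks 11 + 11 + 14 = 36.
slot 3 + slot 2 + slot 5: cost 8 + 4 + 7 = 19 ≤ 29, expected clicks 11 + 14 + 6 = 31.
Best is slot 3, slot 4, and slot 2 with total expected clicks 36.

36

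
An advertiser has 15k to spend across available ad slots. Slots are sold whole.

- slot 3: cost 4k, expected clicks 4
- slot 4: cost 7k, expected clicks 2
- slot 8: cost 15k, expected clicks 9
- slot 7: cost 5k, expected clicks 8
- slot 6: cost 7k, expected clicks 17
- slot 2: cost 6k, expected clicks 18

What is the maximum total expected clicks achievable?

35

This is an integer program with binary decision variables.
slot 6 + slot 2: cost 7 + 6 = 13 ≤ 15, expected clicks 17 + 18 = 35.
slot 3 + slot 7 + slot 2: cost 4 + 5 + 6 = 15 ≤ 15, expected clicks 4 + 8 + 18 = 30.
Best is slot 6 and slot 2 with total expected clicks 35.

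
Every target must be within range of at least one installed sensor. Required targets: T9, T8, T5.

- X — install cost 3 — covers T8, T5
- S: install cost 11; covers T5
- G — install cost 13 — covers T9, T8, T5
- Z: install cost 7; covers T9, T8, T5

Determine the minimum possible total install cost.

The greedy cost-per-new-target heuristic would pick X and Z for 10, but a cheaper cover exists.
Z alone covers T9, T8, T5 — every target.
Total install cost: 7.
No cover costs less than 7.

7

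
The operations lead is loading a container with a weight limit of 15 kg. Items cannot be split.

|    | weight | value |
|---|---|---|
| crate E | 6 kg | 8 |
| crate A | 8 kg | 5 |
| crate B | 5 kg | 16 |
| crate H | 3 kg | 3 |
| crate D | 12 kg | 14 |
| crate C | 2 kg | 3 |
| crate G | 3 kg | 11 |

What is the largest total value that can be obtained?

35

crate B + crate C + crate G: weight 5 + 2 + 3 = 10 ≤ 15, value 16 + 3 + 11 = 30.
crate B + crate H + crate C + crate G: weight 5 + 3 + 2 + 3 = 13 ≤ 15, value 16 + 3 + 3 + 11 = 33.
crate E + crate B + crate G: weight 6 + 5 + 3 = 14 ≤ 15, value 8 + 16 + 11 = 35.
Best is crate E, crate B, and crate G with total value 35.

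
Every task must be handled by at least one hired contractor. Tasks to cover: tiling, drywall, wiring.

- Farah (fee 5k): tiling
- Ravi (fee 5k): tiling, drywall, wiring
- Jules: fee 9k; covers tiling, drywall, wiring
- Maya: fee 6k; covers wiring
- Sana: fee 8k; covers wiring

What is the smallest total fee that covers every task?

5

This is an integer covering problem.
Ravi alone covers tiling, drywall, wiring — every task.
Total fee: 5.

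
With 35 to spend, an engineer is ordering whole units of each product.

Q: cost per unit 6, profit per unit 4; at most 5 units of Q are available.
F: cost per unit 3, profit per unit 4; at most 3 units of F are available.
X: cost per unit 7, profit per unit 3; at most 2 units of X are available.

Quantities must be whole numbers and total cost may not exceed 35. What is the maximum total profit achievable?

F has the best ratio (4/3); taking only F gives at most 3×4 = 12 (stopped by the supply cap of 3).
Mixing does better — 4×Q and 3×F: cost 33 ≤ 35, profit 4·4 + 3·4 = 28.

28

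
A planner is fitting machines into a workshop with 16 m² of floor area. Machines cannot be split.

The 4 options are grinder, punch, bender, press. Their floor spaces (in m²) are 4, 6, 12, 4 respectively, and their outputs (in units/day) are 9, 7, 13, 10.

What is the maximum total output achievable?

This is an integer program with binary decision variables.
bender + press: floor space 12 + 4 = 16 ≤ 16, output 13 + 10 = 23.
grinder + punch + press: floor space 4 + 6 + 4 = 14 ≤ 16, output 9 + 7 + 10 = 26.
grinder + bender: floor space 4 + 12 = 16 ≤ 16, output 9 + 13 = 22.
Best is grinder, punch, and press with total output 26.

26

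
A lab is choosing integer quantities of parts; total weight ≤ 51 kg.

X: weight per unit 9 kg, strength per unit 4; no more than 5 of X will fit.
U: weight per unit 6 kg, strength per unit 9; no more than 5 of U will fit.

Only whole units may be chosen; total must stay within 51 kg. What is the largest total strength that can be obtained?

53

1×X and 5×U: weight 39 ≤ 51, strength 1·4 + 5·9 = 49.
2×X and 5×U: weight 48 ≤ 51, strength 2·4 + 5·9 = 53.
Best is 53.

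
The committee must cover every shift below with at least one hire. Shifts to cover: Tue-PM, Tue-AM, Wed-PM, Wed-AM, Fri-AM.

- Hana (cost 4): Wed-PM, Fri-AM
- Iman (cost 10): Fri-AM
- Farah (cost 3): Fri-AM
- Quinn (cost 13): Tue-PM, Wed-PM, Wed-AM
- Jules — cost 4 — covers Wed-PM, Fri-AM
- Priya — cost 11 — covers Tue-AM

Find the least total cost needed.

The greedy cost-per-new-shift heuristic would pick Hana, Quinn, and Priya for 28, but a cheaper cover exists.
Choose Farah, Quinn, and Priya: together they cover Tue-PM, Tue-AM, Wed-PM, Wed-AM, Fri-AM — every shift.
Total cost: 3 + 13 + 11 = 27.
No cover costs less than 27.

27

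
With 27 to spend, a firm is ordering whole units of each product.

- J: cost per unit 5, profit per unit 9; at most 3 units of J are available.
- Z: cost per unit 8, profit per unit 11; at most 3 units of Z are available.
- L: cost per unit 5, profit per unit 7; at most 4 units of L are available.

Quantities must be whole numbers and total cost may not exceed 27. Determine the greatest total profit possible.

2×J and 2×Z: cost 26 ≤ 27, profit 2·9 + 2·11 = 40.
3×J and 2×L: cost 25 ≤ 27, profit 3·9 + 2·7 = 41.
Best is 41.

41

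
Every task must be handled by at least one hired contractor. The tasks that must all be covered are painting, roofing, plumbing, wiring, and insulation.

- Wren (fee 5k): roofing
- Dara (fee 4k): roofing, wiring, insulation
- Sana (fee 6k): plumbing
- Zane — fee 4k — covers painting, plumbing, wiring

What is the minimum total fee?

8

This is an integer covering problem.
Choose Dara and Zane: together they cover painting, roofing, plumbing, wiring, insulation — every task.
Total fee: 4 + 4 = 8.
No cover costs less than 8.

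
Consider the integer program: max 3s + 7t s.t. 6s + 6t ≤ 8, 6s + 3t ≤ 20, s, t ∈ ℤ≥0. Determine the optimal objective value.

7

Relaxing integrality, the LP optimum is 9.33 at (s,t) = (0, 1.33), which is not an integer point.
(s,t)=(0,1) is feasible, giving 7.
(s,t)=(1,0) is feasible, giving 3.
No feasible integer point exceeds 7.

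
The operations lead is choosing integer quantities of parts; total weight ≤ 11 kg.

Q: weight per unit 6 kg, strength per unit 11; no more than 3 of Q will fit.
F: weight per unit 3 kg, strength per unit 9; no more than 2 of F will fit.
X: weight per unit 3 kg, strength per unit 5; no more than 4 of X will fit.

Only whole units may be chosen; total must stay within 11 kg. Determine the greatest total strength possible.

F has the best ratio (9/3); taking only F gives at most 2×9 = 18 (stopped by the supply cap of 2).
Mixing does better — 2×F and 1×X: weight 9 ≤ 11, strength 2·9 + 1·5 = 23.

23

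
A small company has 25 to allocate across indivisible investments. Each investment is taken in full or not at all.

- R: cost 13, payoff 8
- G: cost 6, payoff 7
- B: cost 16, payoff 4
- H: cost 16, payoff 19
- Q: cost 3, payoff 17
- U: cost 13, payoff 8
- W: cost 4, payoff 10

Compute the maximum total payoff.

46

Allowing fractional choices, the relaxed optimum would be about 48.3, but investments are indivisible.
H + Q: cost 16 + 3 = 19 ≤ 25, payoff 19 + 17 = 36.
G + H + Q: cost 6 + 16 + 3 = 25 ≤ 25, payoff 7 + 19 + 17 = 43.
H + Q + W: cost 16 + 3 + 4 = 23 ≤ 25, payoff 19 + 17 + 10 = 46.
Best is H, Q, and W with total payoff 46.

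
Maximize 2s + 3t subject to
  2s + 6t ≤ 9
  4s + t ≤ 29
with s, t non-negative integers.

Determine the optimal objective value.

8

The continuous relaxation peaks at (4.5, 0) with value 9.00; rounding to a feasible lattice point costs some objective.
(s,t)=(4,0) is feasible, giving 8.
(s,t)=(3,0) is feasible, giving 6.
The best lattice point is (4,0), giving 8.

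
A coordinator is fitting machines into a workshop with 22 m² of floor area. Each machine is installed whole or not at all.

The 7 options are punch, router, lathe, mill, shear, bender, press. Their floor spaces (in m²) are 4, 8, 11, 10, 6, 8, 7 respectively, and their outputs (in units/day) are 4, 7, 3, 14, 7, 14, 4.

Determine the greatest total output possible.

Allowing fractional choices, the relaxed optimum would be about 32.7, but machines are indivisible.
mill + bender: floor space 10 + 8 = 18 ≤ 22, output 14 + 14 = 28.
router + shear + bender: floor space 8 + 6 + 8 = 22 ≤ 22, output 7 + 7 + 14 = 28.
punch + mill + bender: floor space 4 + 10 + 8 = 22 ≤ 22, output 4 + 14 + 14 = 32.
Best is punch, mill, and bender with total output 32.

32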